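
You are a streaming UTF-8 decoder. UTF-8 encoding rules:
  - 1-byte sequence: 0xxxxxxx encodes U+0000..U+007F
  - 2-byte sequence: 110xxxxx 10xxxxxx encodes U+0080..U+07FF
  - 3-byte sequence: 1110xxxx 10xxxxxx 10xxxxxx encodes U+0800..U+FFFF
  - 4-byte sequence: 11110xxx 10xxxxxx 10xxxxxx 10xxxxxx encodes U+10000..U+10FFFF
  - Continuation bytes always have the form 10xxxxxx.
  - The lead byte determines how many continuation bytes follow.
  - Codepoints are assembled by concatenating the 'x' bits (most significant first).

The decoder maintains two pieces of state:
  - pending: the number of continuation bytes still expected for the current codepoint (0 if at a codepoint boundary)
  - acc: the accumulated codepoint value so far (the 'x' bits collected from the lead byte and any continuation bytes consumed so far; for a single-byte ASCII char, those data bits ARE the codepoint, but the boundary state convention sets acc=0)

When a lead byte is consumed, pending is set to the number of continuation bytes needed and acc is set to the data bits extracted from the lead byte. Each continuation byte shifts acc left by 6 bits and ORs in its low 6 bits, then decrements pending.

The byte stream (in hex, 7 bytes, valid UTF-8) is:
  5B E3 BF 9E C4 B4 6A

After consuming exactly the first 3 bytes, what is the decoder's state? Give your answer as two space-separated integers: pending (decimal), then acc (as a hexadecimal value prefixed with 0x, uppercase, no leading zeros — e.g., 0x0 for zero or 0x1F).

Byte[0]=5B: 1-byte. pending=0, acc=0x0
Byte[1]=E3: 3-byte lead. pending=2, acc=0x3
Byte[2]=BF: continuation. acc=(acc<<6)|0x3F=0xFF, pending=1

Answer: 1 0xFF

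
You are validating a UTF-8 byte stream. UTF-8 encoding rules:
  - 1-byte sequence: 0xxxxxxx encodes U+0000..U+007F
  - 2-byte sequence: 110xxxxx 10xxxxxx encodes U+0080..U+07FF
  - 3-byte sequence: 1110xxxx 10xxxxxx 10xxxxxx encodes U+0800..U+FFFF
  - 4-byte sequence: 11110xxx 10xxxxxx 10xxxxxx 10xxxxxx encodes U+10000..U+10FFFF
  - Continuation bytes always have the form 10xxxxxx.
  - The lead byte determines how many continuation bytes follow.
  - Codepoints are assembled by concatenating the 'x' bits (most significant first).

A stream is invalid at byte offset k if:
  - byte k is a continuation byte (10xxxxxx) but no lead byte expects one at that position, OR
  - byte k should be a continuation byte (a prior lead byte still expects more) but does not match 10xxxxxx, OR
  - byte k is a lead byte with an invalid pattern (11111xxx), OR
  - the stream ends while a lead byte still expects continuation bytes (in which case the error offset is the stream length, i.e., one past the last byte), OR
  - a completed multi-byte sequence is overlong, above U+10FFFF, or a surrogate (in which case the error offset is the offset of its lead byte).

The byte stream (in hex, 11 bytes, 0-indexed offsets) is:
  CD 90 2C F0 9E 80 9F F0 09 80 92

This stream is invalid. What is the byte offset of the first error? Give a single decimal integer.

Byte[0]=CD: 2-byte lead, need 1 cont bytes. acc=0xD
Byte[1]=90: continuation. acc=(acc<<6)|0x10=0x350
Completed: cp=U+0350 (starts at byte 0)
Byte[2]=2C: 1-byte ASCII. cp=U+002C
Byte[3]=F0: 4-byte lead, need 3 cont bytes. acc=0x0
Byte[4]=9E: continuation. acc=(acc<<6)|0x1E=0x1E
Byte[5]=80: continuation. acc=(acc<<6)|0x00=0x780
Byte[6]=9F: continuation. acc=(acc<<6)|0x1F=0x1E01F
Completed: cp=U+1E01F (starts at byte 3)
Byte[7]=F0: 4-byte lead, need 3 cont bytes. acc=0x0
Byte[8]=09: expected 10xxxxxx continuation. INVALID

Answer: 8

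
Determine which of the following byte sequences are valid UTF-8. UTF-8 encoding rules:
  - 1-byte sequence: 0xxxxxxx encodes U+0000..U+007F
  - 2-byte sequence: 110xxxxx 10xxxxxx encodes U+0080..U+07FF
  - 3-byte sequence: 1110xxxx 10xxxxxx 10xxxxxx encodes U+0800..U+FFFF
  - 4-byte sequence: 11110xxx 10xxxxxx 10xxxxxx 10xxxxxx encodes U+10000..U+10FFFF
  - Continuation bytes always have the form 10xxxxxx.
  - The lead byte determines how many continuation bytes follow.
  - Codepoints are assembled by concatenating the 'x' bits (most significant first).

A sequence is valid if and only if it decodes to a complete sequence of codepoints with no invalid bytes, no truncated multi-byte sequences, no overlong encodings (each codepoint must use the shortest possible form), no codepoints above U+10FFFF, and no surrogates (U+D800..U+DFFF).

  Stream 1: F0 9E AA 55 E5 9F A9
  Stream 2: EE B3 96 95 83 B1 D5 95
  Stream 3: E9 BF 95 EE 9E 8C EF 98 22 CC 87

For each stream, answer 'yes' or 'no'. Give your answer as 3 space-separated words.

Stream 1: error at byte offset 3. INVALID
Stream 2: error at byte offset 3. INVALID
Stream 3: error at byte offset 8. INVALID

Answer: no no no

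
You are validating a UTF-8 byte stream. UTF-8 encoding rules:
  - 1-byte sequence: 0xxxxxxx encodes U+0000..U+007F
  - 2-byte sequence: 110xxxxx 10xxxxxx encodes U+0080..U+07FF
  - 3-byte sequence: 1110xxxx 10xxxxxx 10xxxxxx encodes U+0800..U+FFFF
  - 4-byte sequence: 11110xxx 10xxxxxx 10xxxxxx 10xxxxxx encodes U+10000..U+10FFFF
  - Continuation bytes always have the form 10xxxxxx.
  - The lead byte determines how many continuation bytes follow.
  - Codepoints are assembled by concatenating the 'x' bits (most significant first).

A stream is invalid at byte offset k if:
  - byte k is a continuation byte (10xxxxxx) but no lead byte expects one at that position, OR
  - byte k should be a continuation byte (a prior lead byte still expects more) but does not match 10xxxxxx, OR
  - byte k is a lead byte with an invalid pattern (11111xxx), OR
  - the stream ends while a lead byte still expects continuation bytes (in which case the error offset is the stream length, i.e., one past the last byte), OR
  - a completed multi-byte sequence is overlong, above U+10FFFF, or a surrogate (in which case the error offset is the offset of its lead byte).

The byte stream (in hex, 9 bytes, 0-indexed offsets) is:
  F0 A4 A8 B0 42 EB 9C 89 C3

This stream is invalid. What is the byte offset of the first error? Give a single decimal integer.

Answer: 9

Derivation:
Byte[0]=F0: 4-byte lead, need 3 cont bytes. acc=0x0
Byte[1]=A4: continuation. acc=(acc<<6)|0x24=0x24
Byte[2]=A8: continuation. acc=(acc<<6)|0x28=0x928
Byte[3]=B0: continuation. acc=(acc<<6)|0x30=0x24A30
Completed: cp=U+24A30 (starts at byte 0)
Byte[4]=42: 1-byte ASCII. cp=U+0042
Byte[5]=EB: 3-byte lead, need 2 cont bytes. acc=0xB
Byte[6]=9C: continuation. acc=(acc<<6)|0x1C=0x2DC
Byte[7]=89: continuation. acc=(acc<<6)|0x09=0xB709
Completed: cp=U+B709 (starts at byte 5)
Byte[8]=C3: 2-byte lead, need 1 cont bytes. acc=0x3
Byte[9]: stream ended, expected continuation. INVALID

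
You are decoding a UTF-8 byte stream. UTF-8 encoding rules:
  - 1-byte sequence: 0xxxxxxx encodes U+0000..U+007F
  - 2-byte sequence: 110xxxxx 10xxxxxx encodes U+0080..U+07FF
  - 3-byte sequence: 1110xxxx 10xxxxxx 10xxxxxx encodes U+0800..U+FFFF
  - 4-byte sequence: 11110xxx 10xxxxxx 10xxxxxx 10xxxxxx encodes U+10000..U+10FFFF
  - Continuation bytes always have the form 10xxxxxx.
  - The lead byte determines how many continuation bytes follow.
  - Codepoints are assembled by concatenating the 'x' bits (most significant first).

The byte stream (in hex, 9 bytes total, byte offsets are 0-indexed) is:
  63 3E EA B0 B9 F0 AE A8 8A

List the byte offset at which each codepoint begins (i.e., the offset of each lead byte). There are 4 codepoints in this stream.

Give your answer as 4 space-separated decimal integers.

Answer: 0 1 2 5

Derivation:
Byte[0]=63: 1-byte ASCII. cp=U+0063
Byte[1]=3E: 1-byte ASCII. cp=U+003E
Byte[2]=EA: 3-byte lead, need 2 cont bytes. acc=0xA
Byte[3]=B0: continuation. acc=(acc<<6)|0x30=0x2B0
Byte[4]=B9: continuation. acc=(acc<<6)|0x39=0xAC39
Completed: cp=U+AC39 (starts at byte 2)
Byte[5]=F0: 4-byte lead, need 3 cont bytes. acc=0x0
Byte[6]=AE: continuation. acc=(acc<<6)|0x2E=0x2E
Byte[7]=A8: continuation. acc=(acc<<6)|0x28=0xBA8
Byte[8]=8A: continuation. acc=(acc<<6)|0x0A=0x2EA0A
Completed: cp=U+2EA0A (starts at byte 5)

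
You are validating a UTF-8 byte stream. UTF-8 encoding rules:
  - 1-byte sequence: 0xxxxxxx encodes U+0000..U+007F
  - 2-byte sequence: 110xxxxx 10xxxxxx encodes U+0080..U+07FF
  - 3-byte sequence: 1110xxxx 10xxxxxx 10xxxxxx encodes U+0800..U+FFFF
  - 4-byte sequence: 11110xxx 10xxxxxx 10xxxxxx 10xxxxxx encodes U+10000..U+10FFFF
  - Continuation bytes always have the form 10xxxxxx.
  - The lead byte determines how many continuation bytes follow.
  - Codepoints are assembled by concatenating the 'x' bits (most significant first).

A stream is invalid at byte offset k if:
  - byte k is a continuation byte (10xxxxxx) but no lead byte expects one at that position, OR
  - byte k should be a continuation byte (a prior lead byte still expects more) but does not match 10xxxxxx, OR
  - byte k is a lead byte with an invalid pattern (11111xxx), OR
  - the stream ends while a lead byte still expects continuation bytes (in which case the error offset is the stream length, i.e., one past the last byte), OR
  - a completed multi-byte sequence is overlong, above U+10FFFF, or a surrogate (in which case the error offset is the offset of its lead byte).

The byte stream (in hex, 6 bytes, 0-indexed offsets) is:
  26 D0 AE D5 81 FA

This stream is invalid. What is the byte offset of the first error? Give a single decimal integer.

Byte[0]=26: 1-byte ASCII. cp=U+0026
Byte[1]=D0: 2-byte lead, need 1 cont bytes. acc=0x10
Byte[2]=AE: continuation. acc=(acc<<6)|0x2E=0x42E
Completed: cp=U+042E (starts at byte 1)
Byte[3]=D5: 2-byte lead, need 1 cont bytes. acc=0x15
Byte[4]=81: continuation. acc=(acc<<6)|0x01=0x541
Completed: cp=U+0541 (starts at byte 3)
Byte[5]=FA: INVALID lead byte (not 0xxx/110x/1110/11110)

Answer: 5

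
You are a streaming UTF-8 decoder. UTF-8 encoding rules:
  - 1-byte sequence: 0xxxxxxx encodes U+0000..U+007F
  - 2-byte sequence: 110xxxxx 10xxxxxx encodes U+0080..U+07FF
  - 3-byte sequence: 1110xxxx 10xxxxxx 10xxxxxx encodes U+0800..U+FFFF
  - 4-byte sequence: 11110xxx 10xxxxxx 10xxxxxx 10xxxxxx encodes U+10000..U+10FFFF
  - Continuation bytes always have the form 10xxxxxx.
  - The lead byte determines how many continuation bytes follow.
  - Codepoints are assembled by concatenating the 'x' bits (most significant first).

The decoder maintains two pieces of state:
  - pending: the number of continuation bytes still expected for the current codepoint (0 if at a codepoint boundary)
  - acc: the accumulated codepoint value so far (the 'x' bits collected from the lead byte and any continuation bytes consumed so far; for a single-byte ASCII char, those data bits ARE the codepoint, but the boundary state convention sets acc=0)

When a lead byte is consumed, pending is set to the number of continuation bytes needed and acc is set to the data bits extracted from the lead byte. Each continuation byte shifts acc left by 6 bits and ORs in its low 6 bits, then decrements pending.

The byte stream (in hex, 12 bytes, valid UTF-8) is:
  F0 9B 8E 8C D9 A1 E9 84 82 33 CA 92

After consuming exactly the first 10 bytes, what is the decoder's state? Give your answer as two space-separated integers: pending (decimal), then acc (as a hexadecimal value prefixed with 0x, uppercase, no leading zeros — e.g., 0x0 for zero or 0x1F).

Byte[0]=F0: 4-byte lead. pending=3, acc=0x0
Byte[1]=9B: continuation. acc=(acc<<6)|0x1B=0x1B, pending=2
Byte[2]=8E: continuation. acc=(acc<<6)|0x0E=0x6CE, pending=1
Byte[3]=8C: continuation. acc=(acc<<6)|0x0C=0x1B38C, pending=0
Byte[4]=D9: 2-byte lead. pending=1, acc=0x19
Byte[5]=A1: continuation. acc=(acc<<6)|0x21=0x661, pending=0
Byte[6]=E9: 3-byte lead. pending=2, acc=0x9
Byte[7]=84: continuation. acc=(acc<<6)|0x04=0x244, pending=1
Byte[8]=82: continuation. acc=(acc<<6)|0x02=0x9102, pending=0
Byte[9]=33: 1-byte. pending=0, acc=0x0

Answer: 0 0x0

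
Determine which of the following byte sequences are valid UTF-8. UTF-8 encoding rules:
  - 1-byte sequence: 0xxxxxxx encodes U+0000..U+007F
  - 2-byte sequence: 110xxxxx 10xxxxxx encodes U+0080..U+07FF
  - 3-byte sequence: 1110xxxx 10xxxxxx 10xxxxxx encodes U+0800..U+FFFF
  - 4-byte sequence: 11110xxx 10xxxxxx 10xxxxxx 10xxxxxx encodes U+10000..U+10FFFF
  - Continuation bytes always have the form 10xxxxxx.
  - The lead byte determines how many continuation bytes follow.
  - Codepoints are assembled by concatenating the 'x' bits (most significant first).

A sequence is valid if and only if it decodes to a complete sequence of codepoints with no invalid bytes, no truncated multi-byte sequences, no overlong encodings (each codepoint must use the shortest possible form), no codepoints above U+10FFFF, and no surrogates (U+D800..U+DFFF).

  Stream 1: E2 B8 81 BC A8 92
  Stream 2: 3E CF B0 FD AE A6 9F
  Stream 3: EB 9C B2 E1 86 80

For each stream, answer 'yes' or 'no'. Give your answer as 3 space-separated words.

Answer: no no yes

Derivation:
Stream 1: error at byte offset 3. INVALID
Stream 2: error at byte offset 3. INVALID
Stream 3: decodes cleanly. VALID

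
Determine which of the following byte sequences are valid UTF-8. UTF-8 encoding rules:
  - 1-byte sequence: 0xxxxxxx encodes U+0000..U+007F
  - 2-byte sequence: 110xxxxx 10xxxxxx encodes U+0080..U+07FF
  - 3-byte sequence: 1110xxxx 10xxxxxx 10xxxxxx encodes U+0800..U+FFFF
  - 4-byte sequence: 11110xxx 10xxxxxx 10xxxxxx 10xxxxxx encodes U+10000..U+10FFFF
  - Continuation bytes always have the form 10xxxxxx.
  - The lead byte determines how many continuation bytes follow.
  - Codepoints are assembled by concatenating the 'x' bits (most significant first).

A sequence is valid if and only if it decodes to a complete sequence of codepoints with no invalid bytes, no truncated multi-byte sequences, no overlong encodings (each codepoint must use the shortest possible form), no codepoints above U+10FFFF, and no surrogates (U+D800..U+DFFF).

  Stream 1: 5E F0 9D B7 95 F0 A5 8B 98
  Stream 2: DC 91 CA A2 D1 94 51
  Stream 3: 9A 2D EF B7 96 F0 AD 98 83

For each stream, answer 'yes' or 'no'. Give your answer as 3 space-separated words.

Answer: yes yes no

Derivation:
Stream 1: decodes cleanly. VALID
Stream 2: decodes cleanly. VALID
Stream 3: error at byte offset 0. INVALID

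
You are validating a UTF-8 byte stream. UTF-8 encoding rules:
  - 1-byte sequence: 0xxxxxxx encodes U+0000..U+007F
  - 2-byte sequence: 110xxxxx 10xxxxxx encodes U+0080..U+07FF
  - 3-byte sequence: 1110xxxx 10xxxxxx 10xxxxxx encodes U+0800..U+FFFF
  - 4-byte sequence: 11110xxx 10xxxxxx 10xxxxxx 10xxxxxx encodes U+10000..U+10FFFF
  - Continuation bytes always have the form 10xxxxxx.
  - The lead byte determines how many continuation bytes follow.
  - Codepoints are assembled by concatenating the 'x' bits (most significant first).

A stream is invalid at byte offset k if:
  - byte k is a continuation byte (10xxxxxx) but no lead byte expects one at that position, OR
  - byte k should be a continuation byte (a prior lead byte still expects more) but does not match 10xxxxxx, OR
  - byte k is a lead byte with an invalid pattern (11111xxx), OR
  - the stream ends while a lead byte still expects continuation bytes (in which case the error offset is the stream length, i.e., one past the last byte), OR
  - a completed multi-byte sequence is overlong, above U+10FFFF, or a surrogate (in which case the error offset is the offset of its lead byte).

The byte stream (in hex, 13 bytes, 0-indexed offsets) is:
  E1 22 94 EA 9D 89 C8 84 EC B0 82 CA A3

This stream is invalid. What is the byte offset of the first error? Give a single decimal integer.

Byte[0]=E1: 3-byte lead, need 2 cont bytes. acc=0x1
Byte[1]=22: expected 10xxxxxx continuation. INVALID

Answer: 1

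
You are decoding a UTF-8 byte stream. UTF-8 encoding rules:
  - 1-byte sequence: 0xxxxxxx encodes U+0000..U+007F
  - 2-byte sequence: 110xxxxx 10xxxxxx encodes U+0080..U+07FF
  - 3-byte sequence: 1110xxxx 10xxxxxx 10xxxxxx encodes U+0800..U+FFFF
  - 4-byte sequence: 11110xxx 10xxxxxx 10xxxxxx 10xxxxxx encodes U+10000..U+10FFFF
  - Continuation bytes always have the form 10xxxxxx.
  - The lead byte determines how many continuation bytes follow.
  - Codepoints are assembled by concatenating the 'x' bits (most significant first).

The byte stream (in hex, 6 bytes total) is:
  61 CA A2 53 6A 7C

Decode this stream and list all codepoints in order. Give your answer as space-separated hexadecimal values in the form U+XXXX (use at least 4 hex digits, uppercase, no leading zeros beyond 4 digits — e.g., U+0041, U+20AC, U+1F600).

Byte[0]=61: 1-byte ASCII. cp=U+0061
Byte[1]=CA: 2-byte lead, need 1 cont bytes. acc=0xA
Byte[2]=A2: continuation. acc=(acc<<6)|0x22=0x2A2
Completed: cp=U+02A2 (starts at byte 1)
Byte[3]=53: 1-byte ASCII. cp=U+0053
Byte[4]=6A: 1-byte ASCII. cp=U+006A
Byte[5]=7C: 1-byte ASCII. cp=U+007C

Answer: U+0061 U+02A2 U+0053 U+006A U+007C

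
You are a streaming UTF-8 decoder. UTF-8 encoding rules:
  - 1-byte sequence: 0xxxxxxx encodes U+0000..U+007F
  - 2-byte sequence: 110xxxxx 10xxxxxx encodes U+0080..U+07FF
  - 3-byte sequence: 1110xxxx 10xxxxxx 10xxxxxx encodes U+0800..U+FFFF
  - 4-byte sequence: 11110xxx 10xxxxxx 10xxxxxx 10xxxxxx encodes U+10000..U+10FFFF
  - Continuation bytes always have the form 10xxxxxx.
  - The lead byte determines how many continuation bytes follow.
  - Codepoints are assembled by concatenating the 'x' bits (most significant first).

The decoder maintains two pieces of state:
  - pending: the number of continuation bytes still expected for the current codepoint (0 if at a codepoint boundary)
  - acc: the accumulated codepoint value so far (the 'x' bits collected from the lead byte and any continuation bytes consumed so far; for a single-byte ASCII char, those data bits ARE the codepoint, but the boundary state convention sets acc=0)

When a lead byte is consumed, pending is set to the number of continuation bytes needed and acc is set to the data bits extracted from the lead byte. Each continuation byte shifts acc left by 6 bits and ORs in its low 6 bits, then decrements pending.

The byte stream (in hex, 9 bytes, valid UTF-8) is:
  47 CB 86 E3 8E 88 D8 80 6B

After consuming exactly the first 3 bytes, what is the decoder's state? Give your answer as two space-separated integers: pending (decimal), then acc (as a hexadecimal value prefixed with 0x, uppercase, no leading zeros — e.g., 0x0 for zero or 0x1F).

Byte[0]=47: 1-byte. pending=0, acc=0x0
Byte[1]=CB: 2-byte lead. pending=1, acc=0xB
Byte[2]=86: continuation. acc=(acc<<6)|0x06=0x2C6, pending=0

Answer: 0 0x2C6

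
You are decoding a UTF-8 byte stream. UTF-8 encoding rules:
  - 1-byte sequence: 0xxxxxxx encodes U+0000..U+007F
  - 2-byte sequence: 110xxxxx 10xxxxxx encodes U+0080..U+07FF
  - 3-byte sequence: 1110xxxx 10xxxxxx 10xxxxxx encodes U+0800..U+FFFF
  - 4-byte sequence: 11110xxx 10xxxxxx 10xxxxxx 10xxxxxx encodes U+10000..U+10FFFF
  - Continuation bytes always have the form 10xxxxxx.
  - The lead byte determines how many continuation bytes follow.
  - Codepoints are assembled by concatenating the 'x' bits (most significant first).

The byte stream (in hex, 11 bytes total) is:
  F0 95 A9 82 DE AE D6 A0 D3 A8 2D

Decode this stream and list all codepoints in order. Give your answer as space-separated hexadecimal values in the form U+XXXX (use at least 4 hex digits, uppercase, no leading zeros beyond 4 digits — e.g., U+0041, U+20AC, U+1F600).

Answer: U+15A42 U+07AE U+05A0 U+04E8 U+002D

Derivation:
Byte[0]=F0: 4-byte lead, need 3 cont bytes. acc=0x0
Byte[1]=95: continuation. acc=(acc<<6)|0x15=0x15
Byte[2]=A9: continuation. acc=(acc<<6)|0x29=0x569
Byte[3]=82: continuation. acc=(acc<<6)|0x02=0x15A42
Completed: cp=U+15A42 (starts at byte 0)
Byte[4]=DE: 2-byte lead, need 1 cont bytes. acc=0x1E
Byte[5]=AE: continuation. acc=(acc<<6)|0x2E=0x7AE
Completed: cp=U+07AE (starts at byte 4)
Byte[6]=D6: 2-byte lead, need 1 cont bytes. acc=0x16
Byte[7]=A0: continuation. acc=(acc<<6)|0x20=0x5A0
Completed: cp=U+05A0 (starts at byte 6)
Byte[8]=D3: 2-byte lead, need 1 cont bytes. acc=0x13
Byte[9]=A8: continuation. acc=(acc<<6)|0x28=0x4E8
Completed: cp=U+04E8 (starts at byte 8)
Byte[10]=2D: 1-byte ASCII. cp=U+002D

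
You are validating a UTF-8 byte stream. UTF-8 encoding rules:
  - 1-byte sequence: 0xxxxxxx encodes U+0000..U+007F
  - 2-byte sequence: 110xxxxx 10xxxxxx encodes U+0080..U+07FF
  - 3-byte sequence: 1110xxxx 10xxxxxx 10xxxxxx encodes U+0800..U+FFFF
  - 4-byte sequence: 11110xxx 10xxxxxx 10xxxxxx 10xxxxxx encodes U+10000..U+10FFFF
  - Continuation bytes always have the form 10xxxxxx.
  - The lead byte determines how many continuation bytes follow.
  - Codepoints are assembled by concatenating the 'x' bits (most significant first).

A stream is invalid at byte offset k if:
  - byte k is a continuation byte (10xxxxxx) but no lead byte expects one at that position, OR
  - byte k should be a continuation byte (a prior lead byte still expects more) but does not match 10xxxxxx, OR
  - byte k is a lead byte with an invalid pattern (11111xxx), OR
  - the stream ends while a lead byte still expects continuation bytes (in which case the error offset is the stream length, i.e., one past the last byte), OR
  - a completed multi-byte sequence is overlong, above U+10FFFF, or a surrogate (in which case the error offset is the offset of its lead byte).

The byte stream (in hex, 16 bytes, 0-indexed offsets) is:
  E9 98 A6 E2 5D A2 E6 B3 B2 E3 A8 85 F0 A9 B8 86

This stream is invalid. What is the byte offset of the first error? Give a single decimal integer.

Answer: 4

Derivation:
Byte[0]=E9: 3-byte lead, need 2 cont bytes. acc=0x9
Byte[1]=98: continuation. acc=(acc<<6)|0x18=0x258
Byte[2]=A6: continuation. acc=(acc<<6)|0x26=0x9626
Completed: cp=U+9626 (starts at byte 0)
Byte[3]=E2: 3-byte lead, need 2 cont bytes. acc=0x2
Byte[4]=5D: expected 10xxxxxx continuation. INVALID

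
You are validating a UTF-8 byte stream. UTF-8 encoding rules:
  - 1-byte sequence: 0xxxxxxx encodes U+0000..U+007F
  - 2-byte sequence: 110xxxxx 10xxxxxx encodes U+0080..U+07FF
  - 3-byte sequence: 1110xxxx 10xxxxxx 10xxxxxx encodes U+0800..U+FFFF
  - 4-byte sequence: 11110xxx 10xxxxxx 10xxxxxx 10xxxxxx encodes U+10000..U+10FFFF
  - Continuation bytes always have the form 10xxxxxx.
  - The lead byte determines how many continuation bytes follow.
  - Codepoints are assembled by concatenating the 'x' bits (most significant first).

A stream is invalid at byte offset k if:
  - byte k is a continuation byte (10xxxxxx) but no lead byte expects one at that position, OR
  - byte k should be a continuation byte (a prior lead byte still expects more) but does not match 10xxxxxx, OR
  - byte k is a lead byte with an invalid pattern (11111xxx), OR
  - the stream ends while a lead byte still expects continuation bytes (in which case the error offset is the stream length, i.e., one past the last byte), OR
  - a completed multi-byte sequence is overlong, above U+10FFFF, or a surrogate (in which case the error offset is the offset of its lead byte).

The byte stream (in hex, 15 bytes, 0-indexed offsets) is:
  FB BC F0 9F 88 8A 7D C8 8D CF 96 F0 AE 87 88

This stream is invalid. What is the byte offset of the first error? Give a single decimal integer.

Answer: 0

Derivation:
Byte[0]=FB: INVALID lead byte (not 0xxx/110x/1110/11110)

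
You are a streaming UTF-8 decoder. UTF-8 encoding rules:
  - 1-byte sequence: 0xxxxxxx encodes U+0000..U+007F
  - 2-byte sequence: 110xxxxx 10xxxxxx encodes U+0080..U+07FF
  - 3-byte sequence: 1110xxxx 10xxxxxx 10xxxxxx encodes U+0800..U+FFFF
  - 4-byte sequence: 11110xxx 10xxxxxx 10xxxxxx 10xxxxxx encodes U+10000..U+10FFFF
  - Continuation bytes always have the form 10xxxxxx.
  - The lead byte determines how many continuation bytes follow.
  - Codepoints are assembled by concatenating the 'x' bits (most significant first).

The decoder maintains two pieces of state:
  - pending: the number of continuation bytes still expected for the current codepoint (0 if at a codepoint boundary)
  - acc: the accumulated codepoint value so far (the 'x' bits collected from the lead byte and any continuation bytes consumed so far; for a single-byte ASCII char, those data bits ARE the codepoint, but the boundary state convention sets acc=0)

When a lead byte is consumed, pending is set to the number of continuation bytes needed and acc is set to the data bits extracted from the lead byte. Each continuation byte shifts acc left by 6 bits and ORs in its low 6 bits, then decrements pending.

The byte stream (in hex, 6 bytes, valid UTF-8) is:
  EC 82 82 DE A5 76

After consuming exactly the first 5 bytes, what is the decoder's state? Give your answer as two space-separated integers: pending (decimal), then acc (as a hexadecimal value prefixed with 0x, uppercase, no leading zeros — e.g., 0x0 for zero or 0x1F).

Answer: 0 0x7A5

Derivation:
Byte[0]=EC: 3-byte lead. pending=2, acc=0xC
Byte[1]=82: continuation. acc=(acc<<6)|0x02=0x302, pending=1
Byte[2]=82: continuation. acc=(acc<<6)|0x02=0xC082, pending=0
Byte[3]=DE: 2-byte lead. pending=1, acc=0x1E
Byte[4]=A5: continuation. acc=(acc<<6)|0x25=0x7A5, pending=0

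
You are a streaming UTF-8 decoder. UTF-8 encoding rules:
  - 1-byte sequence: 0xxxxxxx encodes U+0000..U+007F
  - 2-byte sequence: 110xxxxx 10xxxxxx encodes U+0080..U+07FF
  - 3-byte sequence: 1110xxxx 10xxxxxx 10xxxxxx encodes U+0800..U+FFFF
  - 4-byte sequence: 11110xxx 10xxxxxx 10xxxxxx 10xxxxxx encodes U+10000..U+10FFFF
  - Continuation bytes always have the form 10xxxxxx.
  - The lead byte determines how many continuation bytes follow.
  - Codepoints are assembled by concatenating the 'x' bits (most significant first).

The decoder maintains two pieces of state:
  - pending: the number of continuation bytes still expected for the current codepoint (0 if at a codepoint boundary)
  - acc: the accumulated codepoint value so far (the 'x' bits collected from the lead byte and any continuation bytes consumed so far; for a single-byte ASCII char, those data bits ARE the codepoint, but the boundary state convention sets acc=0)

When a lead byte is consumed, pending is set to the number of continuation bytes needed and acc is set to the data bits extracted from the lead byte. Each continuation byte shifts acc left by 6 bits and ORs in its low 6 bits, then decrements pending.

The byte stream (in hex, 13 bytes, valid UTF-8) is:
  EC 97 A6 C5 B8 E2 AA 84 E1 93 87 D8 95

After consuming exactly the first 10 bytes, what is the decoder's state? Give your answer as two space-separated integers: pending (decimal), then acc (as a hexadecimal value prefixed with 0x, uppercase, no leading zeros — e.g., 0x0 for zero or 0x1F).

Byte[0]=EC: 3-byte lead. pending=2, acc=0xC
Byte[1]=97: continuation. acc=(acc<<6)|0x17=0x317, pending=1
Byte[2]=A6: continuation. acc=(acc<<6)|0x26=0xC5E6, pending=0
Byte[3]=C5: 2-byte lead. pending=1, acc=0x5
Byte[4]=B8: continuation. acc=(acc<<6)|0x38=0x178, pending=0
Byte[5]=E2: 3-byte lead. pending=2, acc=0x2
Byte[6]=AA: continuation. acc=(acc<<6)|0x2A=0xAA, pending=1
Byte[7]=84: continuation. acc=(acc<<6)|0x04=0x2A84, pending=0
Byte[8]=E1: 3-byte lead. pending=2, acc=0x1
Byte[9]=93: continuation. acc=(acc<<6)|0x13=0x53, pending=1

Answer: 1 0x53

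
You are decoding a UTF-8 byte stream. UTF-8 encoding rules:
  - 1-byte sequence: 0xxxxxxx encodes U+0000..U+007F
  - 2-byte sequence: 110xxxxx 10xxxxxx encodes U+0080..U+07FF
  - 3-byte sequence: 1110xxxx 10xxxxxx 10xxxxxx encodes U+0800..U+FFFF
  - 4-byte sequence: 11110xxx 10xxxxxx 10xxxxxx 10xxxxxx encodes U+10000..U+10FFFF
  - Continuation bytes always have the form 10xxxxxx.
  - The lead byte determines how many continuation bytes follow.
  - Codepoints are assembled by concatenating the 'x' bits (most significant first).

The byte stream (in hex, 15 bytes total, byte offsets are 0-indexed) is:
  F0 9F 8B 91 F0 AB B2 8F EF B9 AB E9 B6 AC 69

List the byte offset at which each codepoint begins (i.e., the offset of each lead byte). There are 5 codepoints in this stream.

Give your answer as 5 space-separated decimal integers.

Answer: 0 4 8 11 14

Derivation:
Byte[0]=F0: 4-byte lead, need 3 cont bytes. acc=0x0
Byte[1]=9F: continuation. acc=(acc<<6)|0x1F=0x1F
Byte[2]=8B: continuation. acc=(acc<<6)|0x0B=0x7CB
Byte[3]=91: continuation. acc=(acc<<6)|0x11=0x1F2D1
Completed: cp=U+1F2D1 (starts at byte 0)
Byte[4]=F0: 4-byte lead, need 3 cont bytes. acc=0x0
Byte[5]=AB: continuation. acc=(acc<<6)|0x2B=0x2B
Byte[6]=B2: continuation. acc=(acc<<6)|0x32=0xAF2
Byte[7]=8F: continuation. acc=(acc<<6)|0x0F=0x2BC8F
Completed: cp=U+2BC8F (starts at byte 4)
Byte[8]=EF: 3-byte lead, need 2 cont bytes. acc=0xF
Byte[9]=B9: continuation. acc=(acc<<6)|0x39=0x3F9
Byte[10]=AB: continuation. acc=(acc<<6)|0x2B=0xFE6B
Completed: cp=U+FE6B (starts at byte 8)
Byte[11]=E9: 3-byte lead, need 2 cont bytes. acc=0x9
Byte[12]=B6: continuation. acc=(acc<<6)|0x36=0x276
Byte[13]=AC: continuation. acc=(acc<<6)|0x2C=0x9DAC
Completed: cp=U+9DAC (starts at byte 11)
Byte[14]=69: 1-byte ASCII. cp=U+0069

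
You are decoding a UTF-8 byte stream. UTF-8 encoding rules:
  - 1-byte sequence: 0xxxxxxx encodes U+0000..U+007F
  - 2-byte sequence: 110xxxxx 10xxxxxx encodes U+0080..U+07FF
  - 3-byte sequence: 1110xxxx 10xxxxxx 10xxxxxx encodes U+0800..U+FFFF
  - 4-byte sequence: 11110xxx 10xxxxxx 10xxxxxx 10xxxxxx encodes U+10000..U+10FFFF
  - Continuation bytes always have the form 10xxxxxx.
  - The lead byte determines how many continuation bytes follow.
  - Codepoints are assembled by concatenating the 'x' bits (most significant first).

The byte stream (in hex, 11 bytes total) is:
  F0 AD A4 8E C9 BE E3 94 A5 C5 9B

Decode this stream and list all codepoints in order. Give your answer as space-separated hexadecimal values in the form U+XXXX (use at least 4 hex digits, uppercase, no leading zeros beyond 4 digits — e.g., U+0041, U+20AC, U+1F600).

Answer: U+2D90E U+027E U+3525 U+015B

Derivation:
Byte[0]=F0: 4-byte lead, need 3 cont bytes. acc=0x0
Byte[1]=AD: continuation. acc=(acc<<6)|0x2D=0x2D
Byte[2]=A4: continuation. acc=(acc<<6)|0x24=0xB64
Byte[3]=8E: continuation. acc=(acc<<6)|0x0E=0x2D90E
Completed: cp=U+2D90E (starts at byte 0)
Byte[4]=C9: 2-byte lead, need 1 cont bytes. acc=0x9
Byte[5]=BE: continuation. acc=(acc<<6)|0x3E=0x27E
Completed: cp=U+027E (starts at byte 4)
Byte[6]=E3: 3-byte lead, need 2 cont bytes. acc=0x3
Byte[7]=94: continuation. acc=(acc<<6)|0x14=0xD4
Byte[8]=A5: continuation. acc=(acc<<6)|0x25=0x3525
Completed: cp=U+3525 (starts at byte 6)
Byte[9]=C5: 2-byte lead, need 1 cont bytes. acc=0x5
Byte[10]=9B: continuation. acc=(acc<<6)|0x1B=0x15B
Completed: cp=U+015B (starts at byte 9)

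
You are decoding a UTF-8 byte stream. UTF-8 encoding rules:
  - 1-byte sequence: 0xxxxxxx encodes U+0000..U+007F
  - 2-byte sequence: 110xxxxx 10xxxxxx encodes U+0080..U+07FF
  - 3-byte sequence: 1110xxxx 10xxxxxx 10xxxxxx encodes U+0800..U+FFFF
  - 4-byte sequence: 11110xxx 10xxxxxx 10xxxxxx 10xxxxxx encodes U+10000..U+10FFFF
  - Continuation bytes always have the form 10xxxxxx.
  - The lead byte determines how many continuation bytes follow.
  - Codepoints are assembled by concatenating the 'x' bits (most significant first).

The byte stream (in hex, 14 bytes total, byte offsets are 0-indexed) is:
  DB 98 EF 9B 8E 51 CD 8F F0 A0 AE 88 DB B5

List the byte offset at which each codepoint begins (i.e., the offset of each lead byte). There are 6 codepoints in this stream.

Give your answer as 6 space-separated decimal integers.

Byte[0]=DB: 2-byte lead, need 1 cont bytes. acc=0x1B
Byte[1]=98: continuation. acc=(acc<<6)|0x18=0x6D8
Completed: cp=U+06D8 (starts at byte 0)
Byte[2]=EF: 3-byte lead, need 2 cont bytes. acc=0xF
Byte[3]=9B: continuation. acc=(acc<<6)|0x1B=0x3DB
Byte[4]=8E: continuation. acc=(acc<<6)|0x0E=0xF6CE
Completed: cp=U+F6CE (starts at byte 2)
Byte[5]=51: 1-byte ASCII. cp=U+0051
Byte[6]=CD: 2-byte lead, need 1 cont bytes. acc=0xD
Byte[7]=8F: continuation. acc=(acc<<6)|0x0F=0x34F
Completed: cp=U+034F (starts at byte 6)
Byte[8]=F0: 4-byte lead, need 3 cont bytes. acc=0x0
Byte[9]=A0: continuation. acc=(acc<<6)|0x20=0x20
Byte[10]=AE: continuation. acc=(acc<<6)|0x2E=0x82E
Byte[11]=88: continuation. acc=(acc<<6)|0x08=0x20B88
Completed: cp=U+20B88 (starts at byte 8)
Byte[12]=DB: 2-byte lead, need 1 cont bytes. acc=0x1B
Byte[13]=B5: continuation. acc=(acc<<6)|0x35=0x6F5
Completed: cp=U+06F5 (starts at byte 12)

Answer: 0 2 5 6 8 12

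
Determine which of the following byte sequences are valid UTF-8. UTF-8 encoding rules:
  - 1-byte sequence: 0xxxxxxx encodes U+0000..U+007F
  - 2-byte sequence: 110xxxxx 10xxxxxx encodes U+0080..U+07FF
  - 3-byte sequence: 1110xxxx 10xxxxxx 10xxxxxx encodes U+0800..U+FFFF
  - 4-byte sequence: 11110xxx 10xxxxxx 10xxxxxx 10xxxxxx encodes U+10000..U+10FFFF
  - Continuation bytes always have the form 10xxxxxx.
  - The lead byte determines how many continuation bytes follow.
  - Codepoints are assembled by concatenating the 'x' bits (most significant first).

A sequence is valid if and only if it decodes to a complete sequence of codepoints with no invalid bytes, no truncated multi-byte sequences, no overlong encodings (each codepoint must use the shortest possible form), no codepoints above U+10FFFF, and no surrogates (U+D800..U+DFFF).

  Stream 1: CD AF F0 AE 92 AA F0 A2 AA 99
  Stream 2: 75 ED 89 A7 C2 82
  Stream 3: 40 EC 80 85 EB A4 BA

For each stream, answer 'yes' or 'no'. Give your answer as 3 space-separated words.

Answer: yes yes yes

Derivation:
Stream 1: decodes cleanly. VALID
Stream 2: decodes cleanly. VALID
Stream 3: decodes cleanly. VALID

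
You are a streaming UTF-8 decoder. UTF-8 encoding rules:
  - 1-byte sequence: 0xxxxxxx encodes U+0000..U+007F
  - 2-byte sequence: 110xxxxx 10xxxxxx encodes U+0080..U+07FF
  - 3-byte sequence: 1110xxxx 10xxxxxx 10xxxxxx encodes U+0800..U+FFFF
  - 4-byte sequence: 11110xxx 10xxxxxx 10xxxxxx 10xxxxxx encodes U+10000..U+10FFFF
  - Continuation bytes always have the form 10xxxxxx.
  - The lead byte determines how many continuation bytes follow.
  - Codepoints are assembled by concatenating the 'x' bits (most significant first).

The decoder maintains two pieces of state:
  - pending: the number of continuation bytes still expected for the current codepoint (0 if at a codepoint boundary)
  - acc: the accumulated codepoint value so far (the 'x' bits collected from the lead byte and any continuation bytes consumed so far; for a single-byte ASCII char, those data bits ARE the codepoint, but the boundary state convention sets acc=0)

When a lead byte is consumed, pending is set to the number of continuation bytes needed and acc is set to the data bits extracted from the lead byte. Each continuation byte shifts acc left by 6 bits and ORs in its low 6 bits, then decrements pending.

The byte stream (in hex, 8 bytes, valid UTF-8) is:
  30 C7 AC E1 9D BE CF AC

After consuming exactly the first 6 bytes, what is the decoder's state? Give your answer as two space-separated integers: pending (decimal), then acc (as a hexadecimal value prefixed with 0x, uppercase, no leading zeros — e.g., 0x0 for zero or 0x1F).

Byte[0]=30: 1-byte. pending=0, acc=0x0
Byte[1]=C7: 2-byte lead. pending=1, acc=0x7
Byte[2]=AC: continuation. acc=(acc<<6)|0x2C=0x1EC, pending=0
Byte[3]=E1: 3-byte lead. pending=2, acc=0x1
Byte[4]=9D: continuation. acc=(acc<<6)|0x1D=0x5D, pending=1
Byte[5]=BE: continuation. acc=(acc<<6)|0x3E=0x177E, pending=0

Answer: 0 0x177E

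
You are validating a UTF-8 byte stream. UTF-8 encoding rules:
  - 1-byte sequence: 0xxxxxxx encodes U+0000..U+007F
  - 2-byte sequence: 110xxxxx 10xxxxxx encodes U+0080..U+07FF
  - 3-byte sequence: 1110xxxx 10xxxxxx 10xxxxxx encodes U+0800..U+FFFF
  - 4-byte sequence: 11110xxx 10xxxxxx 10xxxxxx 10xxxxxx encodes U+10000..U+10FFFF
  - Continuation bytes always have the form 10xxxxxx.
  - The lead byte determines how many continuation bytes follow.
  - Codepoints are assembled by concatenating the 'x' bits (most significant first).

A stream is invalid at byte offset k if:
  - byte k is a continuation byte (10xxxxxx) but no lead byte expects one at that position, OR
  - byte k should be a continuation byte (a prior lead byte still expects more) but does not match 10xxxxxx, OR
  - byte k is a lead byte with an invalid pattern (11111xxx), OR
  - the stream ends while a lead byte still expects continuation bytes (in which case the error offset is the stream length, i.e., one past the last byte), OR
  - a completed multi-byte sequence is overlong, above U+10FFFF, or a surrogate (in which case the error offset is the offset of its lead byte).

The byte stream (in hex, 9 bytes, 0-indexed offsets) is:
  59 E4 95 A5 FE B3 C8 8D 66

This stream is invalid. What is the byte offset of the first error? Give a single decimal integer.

Byte[0]=59: 1-byte ASCII. cp=U+0059
Byte[1]=E4: 3-byte lead, need 2 cont bytes. acc=0x4
Byte[2]=95: continuation. acc=(acc<<6)|0x15=0x115
Byte[3]=A5: continuation. acc=(acc<<6)|0x25=0x4565
Completed: cp=U+4565 (starts at byte 1)
Byte[4]=FE: INVALID lead byte (not 0xxx/110x/1110/11110)

Answer: 4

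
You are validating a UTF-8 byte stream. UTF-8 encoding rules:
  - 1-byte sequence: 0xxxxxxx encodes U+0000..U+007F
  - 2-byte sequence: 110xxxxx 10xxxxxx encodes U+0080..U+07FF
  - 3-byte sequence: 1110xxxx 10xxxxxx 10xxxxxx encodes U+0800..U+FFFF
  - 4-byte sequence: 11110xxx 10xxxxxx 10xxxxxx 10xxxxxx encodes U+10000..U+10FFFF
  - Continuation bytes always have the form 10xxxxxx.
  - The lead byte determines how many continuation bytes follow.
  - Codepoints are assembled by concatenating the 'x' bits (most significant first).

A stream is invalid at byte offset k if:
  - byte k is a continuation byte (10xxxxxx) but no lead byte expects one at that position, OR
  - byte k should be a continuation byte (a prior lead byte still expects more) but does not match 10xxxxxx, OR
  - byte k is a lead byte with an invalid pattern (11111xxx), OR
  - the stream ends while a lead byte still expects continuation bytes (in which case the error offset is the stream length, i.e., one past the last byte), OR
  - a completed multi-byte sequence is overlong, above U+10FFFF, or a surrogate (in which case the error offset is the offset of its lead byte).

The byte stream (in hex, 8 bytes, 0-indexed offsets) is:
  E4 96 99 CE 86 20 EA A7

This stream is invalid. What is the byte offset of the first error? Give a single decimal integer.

Answer: 8

Derivation:
Byte[0]=E4: 3-byte lead, need 2 cont bytes. acc=0x4
Byte[1]=96: continuation. acc=(acc<<6)|0x16=0x116
Byte[2]=99: continuation. acc=(acc<<6)|0x19=0x4599
Completed: cp=U+4599 (starts at byte 0)
Byte[3]=CE: 2-byte lead, need 1 cont bytes. acc=0xE
Byte[4]=86: continuation. acc=(acc<<6)|0x06=0x386
Completed: cp=U+0386 (starts at byte 3)
Byte[5]=20: 1-byte ASCII. cp=U+0020
Byte[6]=EA: 3-byte lead, need 2 cont bytes. acc=0xA
Byte[7]=A7: continuation. acc=(acc<<6)|0x27=0x2A7
Byte[8]: stream ended, expected continuation. INVALID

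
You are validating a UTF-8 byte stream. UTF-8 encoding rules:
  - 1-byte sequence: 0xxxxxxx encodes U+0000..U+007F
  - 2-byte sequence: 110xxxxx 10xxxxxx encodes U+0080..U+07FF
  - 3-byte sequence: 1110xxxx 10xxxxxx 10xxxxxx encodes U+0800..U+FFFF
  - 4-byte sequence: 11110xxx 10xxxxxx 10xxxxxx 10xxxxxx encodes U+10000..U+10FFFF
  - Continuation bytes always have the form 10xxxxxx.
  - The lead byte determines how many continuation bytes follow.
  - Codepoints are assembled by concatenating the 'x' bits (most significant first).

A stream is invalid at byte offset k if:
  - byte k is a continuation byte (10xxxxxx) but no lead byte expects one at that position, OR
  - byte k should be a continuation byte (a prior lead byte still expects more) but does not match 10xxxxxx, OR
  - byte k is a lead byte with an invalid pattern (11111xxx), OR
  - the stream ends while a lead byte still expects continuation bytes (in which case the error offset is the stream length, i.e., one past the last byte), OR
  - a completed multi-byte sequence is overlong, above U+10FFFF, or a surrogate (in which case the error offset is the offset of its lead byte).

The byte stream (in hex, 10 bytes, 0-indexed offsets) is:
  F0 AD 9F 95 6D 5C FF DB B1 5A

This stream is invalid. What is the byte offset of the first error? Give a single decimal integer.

Byte[0]=F0: 4-byte lead, need 3 cont bytes. acc=0x0
Byte[1]=AD: continuation. acc=(acc<<6)|0x2D=0x2D
Byte[2]=9F: continuation. acc=(acc<<6)|0x1F=0xB5F
Byte[3]=95: continuation. acc=(acc<<6)|0x15=0x2D7D5
Completed: cp=U+2D7D5 (starts at byte 0)
Byte[4]=6D: 1-byte ASCII. cp=U+006D
Byte[5]=5C: 1-byte ASCII. cp=U+005C
Byte[6]=FF: INVALID lead byte (not 0xxx/110x/1110/11110)

Answer: 6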